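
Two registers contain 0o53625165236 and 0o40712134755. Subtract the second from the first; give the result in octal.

Subtract column by column in base 8:
  6-5 → 1
  3-5 → 6 (borrow)
  2-7-1 → 2 (borrow)
  5-4-1 → 0
  6-3 → 3
  1-1 → 0
  5-2 → 3
  2-1 → 1
  6-7 → 7 (borrow)
  3-0-1 → 2
  5-4 → 1

0o12713030261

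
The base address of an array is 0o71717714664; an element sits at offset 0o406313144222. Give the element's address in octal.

0o500233061106

Add column by column in base 8, right to left:
  4+2 = 6
  6+2 = 0 carry 1
  6+2+1 = 1 carry 1
  4+4+1 = 1 carry 1
  1+4+1 = 6
  7+1 = 0 carry 1
  7+3+1 = 3 carry 1
  1+1+1 = 3
  7+3 = 2 carry 1
  1+6+1 = 0 carry 1
  7+0+1 = 0 carry 1
  0+4+1 = 5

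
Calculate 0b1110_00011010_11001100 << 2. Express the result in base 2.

Left shift by 2: append 2 zero bits.

0b1110000110101100110000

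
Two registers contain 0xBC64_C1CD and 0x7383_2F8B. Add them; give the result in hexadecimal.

Add column by column in base 16, right to left:
  D+B = 8 carry 1
  C+8+1 = 5 carry 1
  1+F+1 = 1 carry 1
  C+2+1 = F
  4+3 = 7
  6+8 = E
  C+3 = F
  B+7 = 2 carry 1
  final carry 1

0x12FE7F158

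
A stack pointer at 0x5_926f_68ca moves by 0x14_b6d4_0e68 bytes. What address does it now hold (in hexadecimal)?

Add column by column in base 16, right to left:
  a+8 = 2 carry 1
  c+6+1 = 3 carry 1
  8+e+1 = 7 carry 1
  6+0+1 = 7
  f+4 = 3 carry 1
  6+d+1 = 4 carry 1
  2+6+1 = 9
  9+b = 4 carry 1
  5+4+1 = a
  0+1 = 1

0x1a49437732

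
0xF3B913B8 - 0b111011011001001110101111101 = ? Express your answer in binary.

0b11101100010011000111011000111011

0xF3B913B8 = 0b11110011101110010001001110111000 in binary.
Subtract column by column in base 2:
  0-1 → 1 (borrow)
  0-0-1 → 1 (borrow)
  0-1-1 → 0 (borrow)
  1-1-1 → 1 (borrow)
  1-1-1 → 1 (borrow)
  1-1-1 → 1 (borrow)
  0-1-1 → 0 (borrow)
  1-0-1 → 0
  1-1 → 0
  1-0 → 1
  0-1 → 1 (borrow)
  0-1-1 → 0 (borrow)
  1-1-1 → 1 (borrow)
  0-0-1 → 1 (borrow)
  0-0-1 → 1 (borrow)
  0-1-1 → 0 (borrow)
  1-0-1 → 0
  0-0 → 0
  0-1 → 1 (borrow)
  1-1-1 → 1 (borrow)
  1-0-1 → 0
  1-1 → 0
  0-1 → 1 (borrow)
  1-0-1 → 0
  1-1 → 0
  1-1 → 0
  0-1 → 1 (borrow)
  0-0-1 → 1 (borrow)
  1-0-1 → 0
  1-0 → 1
  1-0 → 1
  1-0 → 1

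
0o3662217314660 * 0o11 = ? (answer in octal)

0o42504412463460

Multiply each base-8 digit by 9, carrying:
  0×9 = 0 → write 0
  6×9 = 54 → write 6 carry 6
  6×9+6 = 60 → write 4 carry 7
  4×9+7 = 43 → write 3 carry 5
  1×9+5 = 14 → write 6 carry 1
  3×9+1 = 28 → write 4 carry 3
  7×9+3 = 66 → write 2 carry 8
  1×9+8 = 17 → write 1 carry 2
  2×9+2 = 20 → write 4 carry 2
  2×9+2 = 20 → write 4 carry 2
  6×9+2 = 56 → write 0 carry 7
  6×9+7 = 61 → write 5 carry 7
  3×9+7 = 34 → write 2 carry 4
  remaining carry: 4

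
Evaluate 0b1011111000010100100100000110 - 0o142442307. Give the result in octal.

0b1011111000010100100100000110 = 0o1370244406 in octal.
Subtract column by column in base 8:
  6-7 → 7 (borrow)
  0-0-1 → 7 (borrow)
  4-3-1 → 0
  4-2 → 2
  4-4 → 0
  2-4 → 6 (borrow)
  0-2-1 → 5 (borrow)
  7-4-1 → 2
  3-1 → 2
  1-0 → 1

0o1225602077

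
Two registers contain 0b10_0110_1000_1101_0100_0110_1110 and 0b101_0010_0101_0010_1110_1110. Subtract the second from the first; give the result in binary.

0b10000101101000000110000000

Subtract column by column in base 2:
  0-0 → 0
  1-1 → 0
  1-1 → 0
  1-1 → 0
  0-0 → 0
  1-1 → 0
  1-1 → 0
  0-1 → 1 (borrow)
  0-0-1 → 1 (borrow)
  0-1-1 → 0 (borrow)
  1-0-1 → 0
  0-0 → 0
  1-1 → 0
  0-0 → 0
  1-1 → 0
  1-0 → 1
  0-0 → 0
  0-1 → 1 (borrow)
  0-0-1 → 1 (borrow)
  1-0-1 → 0
  0-1 → 1 (borrow)
  1-0-1 → 0
  1-1 → 0
  0-0 → 0
  0-0 → 0
  1-0 → 1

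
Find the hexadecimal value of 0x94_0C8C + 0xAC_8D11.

0x140999D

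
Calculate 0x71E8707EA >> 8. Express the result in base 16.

Shifting right by 8 bits = 2 hex digits: drop the last 2.

0x71E8707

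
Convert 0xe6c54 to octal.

Expand each hex digit to 4 bits: e=1110 6=0110 c=1100 5=0101 4=0100.
Group the bits in threes: 011 100 110 110 001 010 100 → 3466124.

0o3466124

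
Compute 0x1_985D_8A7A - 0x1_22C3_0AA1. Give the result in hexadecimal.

0x759A7FD9

Subtract column by column in base 16:
  A-1 → 9
  7-A → D (borrow)
  A-A-1 → F (borrow)
  8-0-1 → 7
  D-3 → A
  5-C → 9 (borrow)
  8-2-1 → 5
  9-2 → 7
  1-1 → 0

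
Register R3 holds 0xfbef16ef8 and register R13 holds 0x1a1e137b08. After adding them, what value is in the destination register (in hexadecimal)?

0x29dd04ea00

Add column by column in base 16, right to left:
  8+8 = 0 carry 1
  f+0+1 = 0 carry 1
  e+b+1 = a carry 1
  6+7+1 = e
  1+3 = 4
  f+1 = 0 carry 1
  e+e+1 = d carry 1
  b+1+1 = d
  f+a = 9 carry 1
  0+1+1 = 2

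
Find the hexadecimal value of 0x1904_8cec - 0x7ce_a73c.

0x1135e5b0

Subtract column by column in base 16:
  c-c → 0
  e-3 → b
  c-7 → 5
  8-a → e (borrow)
  4-e-1 → 5 (borrow)
  0-c-1 → 3 (borrow)
  9-7-1 → 1
  1-0 → 1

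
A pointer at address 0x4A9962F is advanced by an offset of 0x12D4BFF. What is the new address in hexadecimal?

0x5D6E22E

Add column by column in base 16, right to left:
  F+F = E carry 1
  2+F+1 = 2 carry 1
  6+B+1 = 2 carry 1
  9+4+1 = E
  9+D = 6 carry 1
  A+2+1 = D
  4+1 = 5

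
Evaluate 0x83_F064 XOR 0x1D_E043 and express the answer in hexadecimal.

0x9E1027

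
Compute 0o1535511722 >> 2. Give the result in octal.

2 bits is not a whole number of base-8 digits; in binary: 1101011101101001001111010010 >> 2 = 11010111011010010011110100.

0o327322364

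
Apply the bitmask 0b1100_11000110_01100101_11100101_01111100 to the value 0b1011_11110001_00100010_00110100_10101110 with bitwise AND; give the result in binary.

0b100011000000001000000010010000101100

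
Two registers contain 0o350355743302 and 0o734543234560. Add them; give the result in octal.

Add column by column in base 8, right to left:
  2+0 = 2
  0+6 = 6
  3+5 = 0 carry 1
  3+4+1 = 0 carry 1
  4+3+1 = 0 carry 1
  7+2+1 = 2 carry 1
  5+3+1 = 1 carry 1
  5+4+1 = 2 carry 1
  3+5+1 = 1 carry 1
  0+4+1 = 5
  5+3 = 0 carry 1
  3+7+1 = 3 carry 1
  final carry 1

0o1305121200062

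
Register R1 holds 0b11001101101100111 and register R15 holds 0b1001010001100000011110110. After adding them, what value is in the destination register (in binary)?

0b1001010100101110001011101

Add column by column in base 2, right to left:
  1+0 = 1
  1+1 = 0 carry 1
  1+1+1 = 1 carry 1
  0+0+1 = 1
  0+1 = 1
  1+1 = 0 carry 1
  1+1+1 = 1 carry 1
  0+1+1 = 0 carry 1
  1+0+1 = 0 carry 1
  1+0+1 = 0 carry 1
  0+0+1 = 1
  1+0 = 1
  1+0 = 1
  0+0 = 0
  0+1 = 1
  1+1 = 0 carry 1
  1+0+1 = 0 carry 1
  0+0+1 = 1
  0+0 = 0
  0+1 = 1
  0+0 = 0
  0+1 = 1
  0+0 = 0
  0+0 = 0
  0+1 = 1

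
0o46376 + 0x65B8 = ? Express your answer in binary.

0b1011001010110110

0o46376 = 0b100110011111110 in binary.
0x65B8 = 0b110010110111000 in binary.
Add column by column in base 2, right to left:
  0+0 = 0
  1+0 = 1
  1+0 = 1
  1+1 = 0 carry 1
  1+1+1 = 1 carry 1
  1+1+1 = 1 carry 1
  1+0+1 = 0 carry 1
  1+1+1 = 1 carry 1
  0+1+1 = 0 carry 1
  0+0+1 = 1
  1+1 = 0 carry 1
  1+0+1 = 0 carry 1
  0+0+1 = 1
  0+1 = 1
  1+1 = 0 carry 1
  final carry 1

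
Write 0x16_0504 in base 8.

0o5402404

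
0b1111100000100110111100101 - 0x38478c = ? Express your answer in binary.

0x38478c = 0b1110000100011110001100 in binary.
Subtract column by column in base 2:
  1-0 → 1
  0-0 → 0
  1-1 → 0
  0-1 → 1 (borrow)
  0-0-1 → 1 (borrow)
  1-0-1 → 0
  1-0 → 1
  1-1 → 0
  1-1 → 0
  0-1 → 1 (borrow)
  1-1-1 → 1 (borrow)
  1-0-1 → 0
  0-0 → 0
  0-0 → 0
  1-1 → 0
  0-0 → 0
  0-0 → 0
  0-0 → 0
  0-0 → 0
  0-1 → 1 (borrow)
  1-1-1 → 1 (borrow)
  1-1-1 → 1 (borrow)
  1-0-1 → 0
  1-0 → 1
  1-0 → 1

0b1101110000000011001011001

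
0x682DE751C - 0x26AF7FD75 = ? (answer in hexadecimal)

Subtract column by column in base 16:
  C-5 → 7
  1-7 → A (borrow)
  5-D-1 → 7 (borrow)
  7-F-1 → 7 (borrow)
  E-7-1 → 6
  D-F → E (borrow)
  2-A-1 → 7 (borrow)
  8-6-1 → 1
  6-2 → 4

0x417E677A7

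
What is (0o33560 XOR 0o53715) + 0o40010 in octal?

0o120305

First 0o33560 XOR 0o53715 = 0o60275.
Add column by column in base 8, right to left:
  5+0 = 5
  7+1 = 0 carry 1
  2+0+1 = 3
  0+0 = 0
  6+4 = 2 carry 1
  final carry 1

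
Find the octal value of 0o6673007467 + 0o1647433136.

0o10542442625

Add column by column in base 8, right to left:
  7+6 = 5 carry 1
  6+3+1 = 2 carry 1
  4+1+1 = 6
  7+3 = 2 carry 1
  0+3+1 = 4
  0+4 = 4
  3+7 = 2 carry 1
  7+4+1 = 4 carry 1
  6+6+1 = 5 carry 1
  6+1+1 = 0 carry 1
  final carry 1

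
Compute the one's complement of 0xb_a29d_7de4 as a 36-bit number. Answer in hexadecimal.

0x45d62821b

Each hex digit d becomes f−d:
  b→4, a→5, 2→d, 9→6, d→2, 7→8, d→2, e→1, 4→b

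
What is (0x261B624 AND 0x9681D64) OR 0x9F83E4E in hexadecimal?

0x9F83E6E

0x261B624 AND 0x9681D64 = 0x0601424.
Then OR with 0x9F83E4E.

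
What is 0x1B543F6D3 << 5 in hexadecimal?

0x36A87EDA60

5 bits is not a whole number of base-16 digits; in binary: 110110101010000111111011011010011 << 5 = 11011010101000011111101101101001100000.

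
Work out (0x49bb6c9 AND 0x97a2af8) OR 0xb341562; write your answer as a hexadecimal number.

0x49bb6c9 AND 0x97a2af8 = 0x01a22c8.
Then OR with 0xb341562.

0xb3e37ea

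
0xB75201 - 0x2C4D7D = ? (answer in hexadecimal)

0x8B0484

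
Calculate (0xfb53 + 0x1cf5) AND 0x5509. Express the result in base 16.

0x1008

Add column by column in base 16, right to left:
  3+5 = 8
  5+f = 4 carry 1
  b+c+1 = 8 carry 1
  f+1+1 = 1 carry 1
  final carry 1
Sum = 0x11848; now AND with 0x5509:
  1&0=0, 1&5=1, 8&5=0, 4&0=0, 8&9=8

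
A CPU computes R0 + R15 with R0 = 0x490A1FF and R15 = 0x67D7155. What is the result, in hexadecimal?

0xB0E1354

Add column by column in base 16, right to left:
  F+5 = 4 carry 1
  F+5+1 = 5 carry 1
  1+1+1 = 3
  A+7 = 1 carry 1
  0+D+1 = E
  9+7 = 0 carry 1
  4+6+1 = B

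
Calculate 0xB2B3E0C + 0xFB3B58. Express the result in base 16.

Add column by column in base 16, right to left:
  C+8 = 4 carry 1
  0+5+1 = 6
  E+B = 9 carry 1
  3+3+1 = 7
  B+B = 6 carry 1
  2+F+1 = 2 carry 1
  B+0+1 = C

0xC267964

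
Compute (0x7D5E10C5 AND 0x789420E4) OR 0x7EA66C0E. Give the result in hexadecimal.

0x7EB66CCE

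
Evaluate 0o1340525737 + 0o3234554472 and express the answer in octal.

Add column by column in base 8, right to left:
  7+2 = 1 carry 1
  3+7+1 = 3 carry 1
  7+4+1 = 4 carry 1
  5+4+1 = 2 carry 1
  2+5+1 = 0 carry 1
  5+5+1 = 3 carry 1
  0+4+1 = 5
  4+3 = 7
  3+2 = 5
  1+3 = 4

0o4575302431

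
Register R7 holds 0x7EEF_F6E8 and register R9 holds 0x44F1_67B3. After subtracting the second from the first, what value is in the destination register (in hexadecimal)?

Subtract column by column in base 16:
  8-3 → 5
  E-B → 3
  6-7 → F (borrow)
  F-6-1 → 8
  F-1 → E
  E-F → F (borrow)
  E-4-1 → 9
  7-4 → 3

0x39FE8F35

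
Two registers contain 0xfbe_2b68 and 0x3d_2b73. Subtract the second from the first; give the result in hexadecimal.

0xf80fff5

Subtract column by column in base 16:
  8-3 → 5
  6-7 → f (borrow)
  b-b-1 → f (borrow)
  2-2-1 → f (borrow)
  e-d-1 → 0
  b-3 → 8
  f-0 → f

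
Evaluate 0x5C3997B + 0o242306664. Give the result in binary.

0b1000010011010010011100101111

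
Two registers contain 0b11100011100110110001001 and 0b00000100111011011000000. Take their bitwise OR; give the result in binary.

OR bit by bit (1 where either bit is 1):
  11100011100110110001001
| 00000100111011011000000
= 11100111111111111001001

0b11100111111111111001001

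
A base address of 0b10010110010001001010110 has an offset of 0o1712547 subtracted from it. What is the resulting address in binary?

0o1712547 = 0b1111001010101100111 in binary.
Subtract column by column in base 2:
  0-1 → 1 (borrow)
  1-1-1 → 1 (borrow)
  1-1-1 → 1 (borrow)
  0-0-1 → 1 (borrow)
  1-0-1 → 0
  0-1 → 1 (borrow)
  1-1-1 → 1 (borrow)
  0-0-1 → 1 (borrow)
  0-1-1 → 0 (borrow)
  1-0-1 → 0
  0-1 → 1 (borrow)
  0-0-1 → 1 (borrow)
  0-1-1 → 0 (borrow)
  1-0-1 → 0
  0-0 → 0
  0-1 → 1 (borrow)
  1-1-1 → 1 (borrow)
  1-1-1 → 1 (borrow)
  0-1-1 → 0 (borrow)
  1-0-1 → 0
  0-0 → 0
  0-0 → 0
  1-0 → 1

0b10000111000110011101111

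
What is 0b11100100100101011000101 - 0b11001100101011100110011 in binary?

0b10111111001110010010

Subtract column by column in base 2:
  1-1 → 0
  0-1 → 1 (borrow)
  1-0-1 → 0
  0-0 → 0
  0-1 → 1 (borrow)
  0-1-1 → 0 (borrow)
  1-0-1 → 0
  1-0 → 1
  0-1 → 1 (borrow)
  1-1-1 → 1 (borrow)
  0-1-1 → 0 (borrow)
  1-0-1 → 0
  0-1 → 1 (borrow)
  0-0-1 → 1 (borrow)
  1-1-1 → 1 (borrow)
  0-0-1 → 1 (borrow)
  0-0-1 → 1 (borrow)
  1-1-1 → 1 (borrow)
  0-1-1 → 0 (borrow)
  0-0-1 → 1 (borrow)
  1-0-1 → 0
  1-1 → 0
  1-1 → 0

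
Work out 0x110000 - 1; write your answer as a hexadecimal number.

The trailing 4 digits are 0, so subtracting 1 borrows through: they become F and the next digit up decrements.

0x10FFFF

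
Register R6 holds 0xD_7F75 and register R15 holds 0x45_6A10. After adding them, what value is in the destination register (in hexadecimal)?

Add column by column in base 16, right to left:
  5+0 = 5
  7+1 = 8
  F+A = 9 carry 1
  7+6+1 = E
  D+5 = 2 carry 1
  0+4+1 = 5

0x52E985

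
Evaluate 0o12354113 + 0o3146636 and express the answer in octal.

0o15522751

Add column by column in base 8, right to left:
  3+6 = 1 carry 1
  1+3+1 = 5
  1+6 = 7
  4+6 = 2 carry 1
  5+4+1 = 2 carry 1
  3+1+1 = 5
  2+3 = 5
  1+0 = 1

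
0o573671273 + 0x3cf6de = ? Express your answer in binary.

0b110001011000110100110011001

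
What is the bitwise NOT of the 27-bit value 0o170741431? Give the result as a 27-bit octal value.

0o607036346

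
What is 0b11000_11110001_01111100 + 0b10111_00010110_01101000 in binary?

0b1100000000011111100100

Add column by column in base 2, right to left:
  0+0 = 0
  0+0 = 0
  1+0 = 1
  1+1 = 0 carry 1
  1+0+1 = 0 carry 1
  1+1+1 = 1 carry 1
  1+1+1 = 1 carry 1
  0+0+1 = 1
  1+0 = 1
  0+1 = 1
  0+1 = 1
  0+0 = 0
  1+1 = 0 carry 1
  1+0+1 = 0 carry 1
  1+0+1 = 0 carry 1
  1+0+1 = 0 carry 1
  0+1+1 = 0 carry 1
  0+1+1 = 0 carry 1
  0+1+1 = 0 carry 1
  1+0+1 = 0 carry 1
  1+1+1 = 1 carry 1
  final carry 1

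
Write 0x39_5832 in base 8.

0o16254062

Expand each hex digit to 4 bits: 3=0011 9=1001 5=0101 8=1000 3=0011 2=0010.
Group the bits in threes: 001 110 010 101 100 000 110 010 → 16254062.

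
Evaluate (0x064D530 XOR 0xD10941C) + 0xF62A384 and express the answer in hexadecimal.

0x1CD6E4B0

First 0x064D530 XOR 0xD10941C = 0xD74412C.
Add column by column in base 16, right to left:
  C+4 = 0 carry 1
  2+8+1 = B
  1+3 = 4
  4+A = E
  4+2 = 6
  7+6 = D
  D+F = C carry 1
  final carry 1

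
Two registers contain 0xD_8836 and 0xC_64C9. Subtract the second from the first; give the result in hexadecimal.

Subtract column by column in base 16:
  6-9 → D (borrow)
  3-C-1 → 6 (borrow)
  8-4-1 → 3
  8-6 → 2
  D-C → 1

0x1236D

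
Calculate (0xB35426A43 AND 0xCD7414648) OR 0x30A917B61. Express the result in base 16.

0xB1FD17B61

0xB35426A43 AND 0xCD7414648 = 0x815404240.
Then OR with 0x30A917B61.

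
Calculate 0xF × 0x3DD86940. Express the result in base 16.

Multiply each base-16 digit by 15, carrying:
  0×15 = 0 → write 0
  4×15 = 60 → write C carry 3
  9×15+3 = 138 → write A carry 8
  6×15+8 = 98 → write 2 carry 6
  8×15+6 = 126 → write E carry 7
  D×15+7 = 202 → write A carry 12
  D×15+12 = 207 → write F carry 12
  3×15+12 = 57 → write 9 carry 3
  remaining carry: 3

0x39FAE2AC0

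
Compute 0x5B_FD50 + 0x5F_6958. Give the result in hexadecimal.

0xBB66A8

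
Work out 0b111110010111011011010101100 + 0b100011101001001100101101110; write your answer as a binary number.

Add column by column in base 2, right to left:
  0+0 = 0
  0+1 = 1
  1+1 = 0 carry 1
  1+1+1 = 1 carry 1
  0+0+1 = 1
  1+1 = 0 carry 1
  0+1+1 = 0 carry 1
  1+0+1 = 0 carry 1
  0+1+1 = 0 carry 1
  1+0+1 = 0 carry 1
  1+0+1 = 0 carry 1
  0+1+1 = 0 carry 1
  1+1+1 = 1 carry 1
  1+0+1 = 0 carry 1
  0+0+1 = 1
  1+1 = 0 carry 1
  1+0+1 = 0 carry 1
  1+0+1 = 0 carry 1
  0+1+1 = 0 carry 1
  1+0+1 = 0 carry 1
  0+1+1 = 0 carry 1
  0+1+1 = 0 carry 1
  1+1+1 = 1 carry 1
  1+0+1 = 0 carry 1
  1+0+1 = 0 carry 1
  1+0+1 = 0 carry 1
  1+1+1 = 1 carry 1
  final carry 1

0b1100010000000101000000011010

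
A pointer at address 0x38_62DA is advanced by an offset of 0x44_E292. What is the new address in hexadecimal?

0x7D456C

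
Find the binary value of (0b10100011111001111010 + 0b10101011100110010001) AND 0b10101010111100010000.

Add column by column in base 2, right to left:
  0+1 = 1
  1+0 = 1
  0+0 = 0
  1+0 = 1
  1+1 = 0 carry 1
  1+0+1 = 0 carry 1
  1+0+1 = 0 carry 1
  0+1+1 = 0 carry 1
  0+1+1 = 0 carry 1
  1+0+1 = 0 carry 1
  1+0+1 = 0 carry 1
  1+1+1 = 1 carry 1
  1+1+1 = 1 carry 1
  1+1+1 = 1 carry 1
  0+0+1 = 1
  0+1 = 1
  0+0 = 0
  1+1 = 0 carry 1
  0+0+1 = 1
  1+1 = 0 carry 1
  final carry 1
Sum = 0b101001111100000001011; now AND with 0b10101010111100010000:
  101001111100000001011
& 010101010111100010000
= 000001010100000000000

0b1010100000000000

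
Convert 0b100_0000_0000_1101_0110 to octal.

Group the bits in threes: 001 000 000 000 011 010 110 → 1000326.

0o1000326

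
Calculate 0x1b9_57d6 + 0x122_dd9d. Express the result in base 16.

0x2dc3573

Add column by column in base 16, right to left:
  6+d = 3 carry 1
  d+9+1 = 7 carry 1
  7+d+1 = 5 carry 1
  5+d+1 = 3 carry 1
  9+2+1 = c
  b+2 = d
  1+1 = 2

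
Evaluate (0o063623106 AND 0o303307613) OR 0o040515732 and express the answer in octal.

0o43717732

0o063623106 AND 0o303307613 = 0o003203002.
Then OR with 0o040515732.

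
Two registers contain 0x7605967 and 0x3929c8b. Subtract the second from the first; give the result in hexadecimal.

Subtract column by column in base 16:
  7-b → c (borrow)
  6-8-1 → d (borrow)
  9-c-1 → c (borrow)
  5-9-1 → b (borrow)
  0-2-1 → d (borrow)
  6-9-1 → c (borrow)
  7-3-1 → 3

0x3cdbcdc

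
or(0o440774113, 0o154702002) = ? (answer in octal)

0o554776113

OR each oct digit independently (no carries):
  4|1=5, 4|5=5, 0|4=4, 7|7=7, 7|0=7, 4|2=6, 1|0=1, 1|0=1, 3|2=3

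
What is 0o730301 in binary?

0b111011000011000001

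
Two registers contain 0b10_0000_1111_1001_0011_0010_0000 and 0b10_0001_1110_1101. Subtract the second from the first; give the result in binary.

Subtract column by column in base 2:
  0-1 → 1 (borrow)
  0-0-1 → 1 (borrow)
  0-1-1 → 0 (borrow)
  0-1-1 → 0 (borrow)
  0-0-1 → 1 (borrow)
  1-1-1 → 1 (borrow)
  0-1-1 → 0 (borrow)
  0-1-1 → 0 (borrow)
  1-1-1 → 1 (borrow)
  1-0-1 → 0
  0-0 → 0
  0-0 → 0
  1-0 → 1
  0-1 → 1 (borrow)
  0-0-1 → 1 (borrow)
  1-0-1 → 0
  1-0 → 1
  1-0 → 1
  1-0 → 1
  1-0 → 1
  0-0 → 0
  0-0 → 0
  0-0 → 0
  0-0 → 0
  0-0 → 0
  1-0 → 1

0b10000011110111000100110011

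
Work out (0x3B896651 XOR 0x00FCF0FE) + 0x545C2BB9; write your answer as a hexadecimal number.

First 0x3B896651 XOR 0x00FCF0FE = 0x3B7596AF.
Add column by column in base 16, right to left:
  F+9 = 8 carry 1
  A+B+1 = 6 carry 1
  6+B+1 = 2 carry 1
  9+2+1 = C
  5+C = 1 carry 1
  7+5+1 = D
  B+4 = F
  3+5 = 8

0x8FD1C268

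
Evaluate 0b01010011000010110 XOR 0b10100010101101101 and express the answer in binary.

0b11110001101111011

XOR bit by bit (1 where the bits differ):
  01010011000010110
^ 10100010101101101
= 11110001101111011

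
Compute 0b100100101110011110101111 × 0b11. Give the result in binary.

0b1101110001011011100001101

Multiply each base-2 digit by 3, carrying:
  1×3 = 3 → write 1 carry 1
  1×3+1 = 4 → write 0 carry 2
  1×3+2 = 5 → write 1 carry 2
  1×3+2 = 5 → write 1 carry 2
  0×3+2 = 2 → write 0 carry 1
  1×3+1 = 4 → write 0 carry 2
  0×3+2 = 2 → write 0 carry 1
  1×3+1 = 4 → write 0 carry 2
  1×3+2 = 5 → write 1 carry 2
  1×3+2 = 5 → write 1 carry 2
  1×3+2 = 5 → write 1 carry 2
  0×3+2 = 2 → write 0 carry 1
  0×3+1 = 1 → write 1
  1×3 = 3 → write 1 carry 1
  1×3+1 = 4 → write 0 carry 2
  1×3+2 = 5 → write 1 carry 2
  0×3+2 = 2 → write 0 carry 1
  1×3+1 = 4 → write 0 carry 2
  0×3+2 = 2 → write 0 carry 1
  0×3+1 = 1 → write 1
  1×3 = 3 → write 1 carry 1
  0×3+1 = 1 → write 1
  0×3 = 0 → write 0
  1×3 = 3 → write 1 carry 1
  remaining carry: 1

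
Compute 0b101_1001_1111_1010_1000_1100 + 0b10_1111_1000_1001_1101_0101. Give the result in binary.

0b100010011000010001100001

Add column by column in base 2, right to left:
  0+1 = 1
  0+0 = 0
  1+1 = 0 carry 1
  1+0+1 = 0 carry 1
  0+1+1 = 0 carry 1
  0+0+1 = 1
  0+1 = 1
  1+1 = 0 carry 1
  0+1+1 = 0 carry 1
  1+0+1 = 0 carry 1
  0+0+1 = 1
  1+1 = 0 carry 1
  1+0+1 = 0 carry 1
  1+0+1 = 0 carry 1
  1+0+1 = 0 carry 1
  1+1+1 = 1 carry 1
  1+1+1 = 1 carry 1
  0+1+1 = 0 carry 1
  0+1+1 = 0 carry 1
  1+1+1 = 1 carry 1
  1+0+1 = 0 carry 1
  0+1+1 = 0 carry 1
  1+0+1 = 0 carry 1
  final carry 1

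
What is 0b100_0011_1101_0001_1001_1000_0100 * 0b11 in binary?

Multiply each base-2 digit by 3, carrying:
  0×3 = 0 → write 0
  0×3 = 0 → write 0
  1×3 = 3 → write 1 carry 1
  0×3+1 = 1 → write 1
  0×3 = 0 → write 0
  0×3 = 0 → write 0
  0×3 = 0 → write 0
  1×3 = 3 → write 1 carry 1
  1×3+1 = 4 → write 0 carry 2
  0×3+2 = 2 → write 0 carry 1
  0×3+1 = 1 → write 1
  1×3 = 3 → write 1 carry 1
  1×3+1 = 4 → write 0 carry 2
  0×3+2 = 2 → write 0 carry 1
  0×3+1 = 1 → write 1
  0×3 = 0 → write 0
  1×3 = 3 → write 1 carry 1
  0×3+1 = 1 → write 1
  1×3 = 3 → write 1 carry 1
  1×3+1 = 4 → write 0 carry 2
  1×3+2 = 5 → write 1 carry 2
  1×3+2 = 5 → write 1 carry 2
  0×3+2 = 2 → write 0 carry 1
  0×3+1 = 1 → write 1
  0×3 = 0 → write 0
  0×3 = 0 → write 0
  1×3 = 3 → write 1 carry 1
  remaining carry: 1

0b1100101101110100110010001100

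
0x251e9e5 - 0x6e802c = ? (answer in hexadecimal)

0x1e369b9

Subtract column by column in base 16:
  5-c → 9 (borrow)
  e-2-1 → b
  9-0 → 9
  e-8 → 6
  1-e → 3 (borrow)
  5-6-1 → e (borrow)
  2-0-1 → 1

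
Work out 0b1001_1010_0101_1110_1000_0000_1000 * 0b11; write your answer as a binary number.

Multiply each base-2 digit by 3, carrying:
  0×3 = 0 → write 0
  0×3 = 0 → write 0
  0×3 = 0 → write 0
  1×3 = 3 → write 1 carry 1
  0×3+1 = 1 → write 1
  0×3 = 0 → write 0
  0×3 = 0 → write 0
  0×3 = 0 → write 0
  0×3 = 0 → write 0
  0×3 = 0 → write 0
  0×3 = 0 → write 0
  1×3 = 3 → write 1 carry 1
  0×3+1 = 1 → write 1
  1×3 = 3 → write 1 carry 1
  1×3+1 = 4 → write 0 carry 2
  1×3+2 = 5 → write 1 carry 2
  1×3+2 = 5 → write 1 carry 2
  0×3+2 = 2 → write 0 carry 1
  1×3+1 = 4 → write 0 carry 2
  0×3+2 = 2 → write 0 carry 1
  0×3+1 = 1 → write 1
  1×3 = 3 → write 1 carry 1
  0×3+1 = 1 → write 1
  1×3 = 3 → write 1 carry 1
  1×3+1 = 4 → write 0 carry 2
  0×3+2 = 2 → write 0 carry 1
  0×3+1 = 1 → write 1
  1×3 = 3 → write 1 carry 1
  remaining carry: 1

0b11100111100011011100000011000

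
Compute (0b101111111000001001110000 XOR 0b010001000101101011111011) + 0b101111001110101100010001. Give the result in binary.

First 0b101111111000001001110000 XOR 0b010001000101101011111011 = 0b111110111101100010001011.
Add column by column in base 2, right to left:
  1+1 = 0 carry 1
  1+0+1 = 0 carry 1
  0+0+1 = 1
  1+0 = 1
  0+1 = 1
  0+0 = 0
  0+0 = 0
  1+0 = 1
  0+1 = 1
  0+1 = 1
  0+0 = 0
  1+1 = 0 carry 1
  1+0+1 = 0 carry 1
  0+1+1 = 0 carry 1
  1+1+1 = 1 carry 1
  1+1+1 = 1 carry 1
  1+0+1 = 0 carry 1
  1+0+1 = 0 carry 1
  0+1+1 = 0 carry 1
  1+1+1 = 1 carry 1
  1+1+1 = 1 carry 1
  1+1+1 = 1 carry 1
  1+0+1 = 0 carry 1
  1+1+1 = 1 carry 1
  final carry 1

0b1101110001100001110011100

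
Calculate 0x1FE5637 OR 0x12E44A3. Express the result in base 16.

0x1FE56B7

OR each hex digit independently (no carries):
  1|1=1, F|2=F, E|E=E, 5|4=5, 6|4=6, 3|A=B, 7|3=7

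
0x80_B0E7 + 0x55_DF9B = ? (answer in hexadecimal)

0xD69082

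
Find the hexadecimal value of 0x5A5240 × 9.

0x32CE440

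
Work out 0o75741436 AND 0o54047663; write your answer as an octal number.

0o54041422

AND each oct digit independently (no carries):
  7&5=5, 5&4=4, 7&0=0, 4&4=4, 1&7=1, 4&6=4, 3&6=2, 6&3=2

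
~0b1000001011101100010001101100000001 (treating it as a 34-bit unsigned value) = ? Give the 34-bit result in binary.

Invert each bit: 1000001011101100010001101100000001 → 0111110100010011101110010011111110.

0b0111110100010011101110010011111110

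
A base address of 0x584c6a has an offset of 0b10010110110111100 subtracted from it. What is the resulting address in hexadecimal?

0x571eae

0b10010110110111100 = 0x12dbc in hexadecimal.
Subtract column by column in base 16:
  a-c → e (borrow)
  6-b-1 → a (borrow)
  c-d-1 → e (borrow)
  4-2-1 → 1
  8-1 → 7
  5-0 → 5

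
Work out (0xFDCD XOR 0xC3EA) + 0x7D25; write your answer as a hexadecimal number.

First 0xFDCD XOR 0xC3EA = 0x3E27.
Add column by column in base 16, right to left:
  7+5 = C
  2+2 = 4
  E+D = B carry 1
  3+7+1 = B

0xBB4C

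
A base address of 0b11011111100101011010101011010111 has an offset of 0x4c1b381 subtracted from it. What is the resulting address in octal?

0b11011111100101011010101011010111 = 0o33745325327 in octal.
0x4c1b381 = 0o460331601 in octal.
Subtract column by column in base 8:
  7-1 → 6
  2-0 → 2
  3-6 → 5 (borrow)
  5-1-1 → 3
  2-3 → 7 (borrow)
  3-3-1 → 7 (borrow)
  5-0-1 → 4
  4-6 → 6 (borrow)
  7-4-1 → 2
  3-0 → 3
  3-0 → 3

0o33264773526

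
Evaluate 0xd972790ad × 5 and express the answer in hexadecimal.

Multiply each base-16 digit by 5, carrying:
  d×5 = 65 → write 1 carry 4
  a×5+4 = 54 → write 6 carry 3
  0×5+3 = 3 → write 3
  9×5 = 45 → write d carry 2
  7×5+2 = 37 → write 5 carry 2
  2×5+2 = 12 → write c
  7×5 = 35 → write 3 carry 2
  9×5+2 = 47 → write f carry 2
  d×5+2 = 67 → write 3 carry 4
  remaining carry: 4

0x43f3c5d361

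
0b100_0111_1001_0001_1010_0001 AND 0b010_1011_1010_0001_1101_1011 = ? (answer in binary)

0b00000111000000110000001

AND bit by bit (1 only where both bits are 1):
  10001111001000110100001
& 01010111010000111011011
= 00000111000000110000001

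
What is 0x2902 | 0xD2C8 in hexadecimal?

0xFBCA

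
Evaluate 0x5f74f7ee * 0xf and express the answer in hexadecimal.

Multiply each base-16 digit by 15, carrying:
  e×15 = 210 → write 2 carry 13
  e×15+13 = 223 → write f carry 13
  7×15+13 = 118 → write 6 carry 7
  f×15+7 = 232 → write 8 carry 14
  4×15+14 = 74 → write a carry 4
  7×15+4 = 109 → write d carry 6
  f×15+6 = 231 → write 7 carry 14
  5×15+14 = 89 → write 9 carry 5
  remaining carry: 5

0x597da86f2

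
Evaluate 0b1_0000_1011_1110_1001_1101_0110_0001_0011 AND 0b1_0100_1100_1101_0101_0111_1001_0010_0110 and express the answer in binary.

AND bit by bit (1 only where both bits are 1):
  100001011111010011101011000010011
& 101001100110101010111100100100110
= 100001000110000010101000000000010

0b100001000110000010101000000000010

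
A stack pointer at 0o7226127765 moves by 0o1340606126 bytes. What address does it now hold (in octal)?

0o10566736113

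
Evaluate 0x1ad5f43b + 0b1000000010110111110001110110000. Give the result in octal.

0o13314353753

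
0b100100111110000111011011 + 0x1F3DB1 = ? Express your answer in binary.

0x1F3DB1 = 0b111110011110110110001 in binary.
Add column by column in base 2, right to left:
  1+1 = 0 carry 1
  1+0+1 = 0 carry 1
  0+0+1 = 1
  1+0 = 1
  1+1 = 0 carry 1
  0+1+1 = 0 carry 1
  1+0+1 = 0 carry 1
  1+1+1 = 1 carry 1
  1+1+1 = 1 carry 1
  0+0+1 = 1
  0+1 = 1
  0+1 = 1
  0+1 = 1
  1+1 = 0 carry 1
  1+0+1 = 0 carry 1
  1+0+1 = 0 carry 1
  1+1+1 = 1 carry 1
  1+1+1 = 1 carry 1
  0+1+1 = 0 carry 1
  0+1+1 = 0 carry 1
  1+1+1 = 1 carry 1
  0+0+1 = 1
  0+0 = 0
  1+0 = 1

0b101100110001111110001100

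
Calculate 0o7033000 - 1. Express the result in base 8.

0o7032777

The trailing 3 digits are 0, so subtracting 1 borrows through: they become 7 and the next digit up decrements.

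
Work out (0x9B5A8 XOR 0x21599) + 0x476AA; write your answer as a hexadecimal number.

First 0x9B5A8 XOR 0x21599 = 0xBA031.
Add column by column in base 16, right to left:
  1+A = B
  3+A = D
  0+6 = 6
  A+7 = 1 carry 1
  B+4+1 = 0 carry 1
  final carry 1

0x1016DB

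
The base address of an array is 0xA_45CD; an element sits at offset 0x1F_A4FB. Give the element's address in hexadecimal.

0x29EAC8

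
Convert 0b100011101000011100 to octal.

0o435034

Group the bits in threes: 100 011 101 000 011 100 → 435034.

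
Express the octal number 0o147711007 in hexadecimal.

0x19f9207

Each octal digit is 3 bits: 1=001 4=100 7=111 7=111 1=001 1=001 0=000 0=000 7=111.
Group the bits into nibbles: 0001 1001 1111 1001 0010 0000 0111 → 19f9207.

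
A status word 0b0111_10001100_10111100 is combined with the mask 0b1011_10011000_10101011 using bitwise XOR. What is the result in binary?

0b11000001010000010111

XOR bit by bit (1 where the bits differ):
  01111000110010111100
^ 10111001100010101011
= 11000001010000010111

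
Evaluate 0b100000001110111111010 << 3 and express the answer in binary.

0b100000001110111111010000

Left shift by 3: append 3 zero bits.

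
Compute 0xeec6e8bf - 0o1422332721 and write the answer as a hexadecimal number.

0o1422332721 = 0xc49b5d1 in hexadecimal.
Subtract column by column in base 16:
  f-1 → e
  b-d → e (borrow)
  8-5-1 → 2
  e-b → 3
  6-9 → d (borrow)
  c-4-1 → 7
  e-c → 2
  e-0 → e

0xe27d32ee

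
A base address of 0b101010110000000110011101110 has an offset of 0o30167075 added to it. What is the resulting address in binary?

0b101101110001111101100101011

0o30167075 = 0b11000001110111000111101 in binary.
Add column by column in base 2, right to left:
  0+1 = 1
  1+0 = 1
  1+1 = 0 carry 1
  1+1+1 = 1 carry 1
  0+1+1 = 0 carry 1
  1+1+1 = 1 carry 1
  1+0+1 = 0 carry 1
  1+0+1 = 0 carry 1
  0+0+1 = 1
  0+1 = 1
  1+1 = 0 carry 1
  1+1+1 = 1 carry 1
  0+0+1 = 1
  0+1 = 1
  0+1 = 1
  0+1 = 1
  0+0 = 0
  0+0 = 0
  0+0 = 0
  1+0 = 1
  1+0 = 1
  0+1 = 1
  1+1 = 0 carry 1
  0+0+1 = 1
  1+0 = 1
  0+0 = 0
  1+0 = 1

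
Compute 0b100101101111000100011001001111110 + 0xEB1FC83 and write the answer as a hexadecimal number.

0x13C942F01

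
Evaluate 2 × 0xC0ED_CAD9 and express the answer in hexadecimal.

Multiply each base-16 digit by 2, carrying:
  9×2 = 18 → write 2 carry 1
  D×2+1 = 27 → write B carry 1
  A×2+1 = 21 → write 5 carry 1
  C×2+1 = 25 → write 9 carry 1
  D×2+1 = 27 → write B carry 1
  E×2+1 = 29 → write D carry 1
  0×2+1 = 1 → write 1
  C×2 = 24 → write 8 carry 1
  remaining carry: 1

0x181DB95B2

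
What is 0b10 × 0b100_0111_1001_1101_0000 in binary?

0b10001111001110100000

Multiply each base-2 digit by 2, carrying:
  0×2 = 0 → write 0
  0×2 = 0 → write 0
  0×2 = 0 → write 0
  0×2 = 0 → write 0
  1×2 = 2 → write 0 carry 1
  0×2+1 = 1 → write 1
  1×2 = 2 → write 0 carry 1
  1×2+1 = 3 → write 1 carry 1
  1×2+1 = 3 → write 1 carry 1
  0×2+1 = 1 → write 1
  0×2 = 0 → write 0
  1×2 = 2 → write 0 carry 1
  1×2+1 = 3 → write 1 carry 1
  1×2+1 = 3 → write 1 carry 1
  1×2+1 = 3 → write 1 carry 1
  0×2+1 = 1 → write 1
  0×2 = 0 → write 0
  0×2 = 0 → write 0
  1×2 = 2 → write 0 carry 1
  remaining carry: 1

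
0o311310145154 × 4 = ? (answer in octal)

0o1445440624660

Multiply each base-8 digit by 4, carrying:
  4×4 = 16 → write 0 carry 2
  5×4+2 = 22 → write 6 carry 2
  1×4+2 = 6 → write 6
  5×4 = 20 → write 4 carry 2
  4×4+2 = 18 → write 2 carry 2
  1×4+2 = 6 → write 6
  0×4 = 0 → write 0
  1×4 = 4 → write 4
  3×4 = 12 → write 4 carry 1
  1×4+1 = 5 → write 5
  1×4 = 4 → write 4
  3×4 = 12 → write 4 carry 1
  remaining carry: 1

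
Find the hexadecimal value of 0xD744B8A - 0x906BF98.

0x46D8BF2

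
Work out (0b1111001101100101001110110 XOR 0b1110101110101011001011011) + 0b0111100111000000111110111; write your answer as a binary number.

First 0b1111001101100101001110110 XOR 0b1110101110101011001011011 = 0b0001100011001110000101101.
Add column by column in base 2, right to left:
  1+1 = 0 carry 1
  0+1+1 = 0 carry 1
  1+1+1 = 1 carry 1
  1+0+1 = 0 carry 1
  0+1+1 = 0 carry 1
  1+1+1 = 1 carry 1
  0+1+1 = 0 carry 1
  0+1+1 = 0 carry 1
  0+1+1 = 0 carry 1
  0+0+1 = 1
  1+0 = 1
  1+0 = 1
  1+0 = 1
  0+0 = 0
  0+0 = 0
  1+1 = 0 carry 1
  1+1+1 = 1 carry 1
  0+1+1 = 0 carry 1
  0+0+1 = 1
  0+0 = 0
  1+1 = 0 carry 1
  1+1+1 = 1 carry 1
  0+1+1 = 0 carry 1
  0+1+1 = 0 carry 1
  final carry 1

0b1001001010001111000100100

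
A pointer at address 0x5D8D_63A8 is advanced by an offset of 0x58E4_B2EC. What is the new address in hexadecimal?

Add column by column in base 16, right to left:
  8+C = 4 carry 1
  A+E+1 = 9 carry 1
  3+2+1 = 6
  6+B = 1 carry 1
  D+4+1 = 2 carry 1
  8+E+1 = 7 carry 1
  D+8+1 = 6 carry 1
  5+5+1 = B

0xB6721694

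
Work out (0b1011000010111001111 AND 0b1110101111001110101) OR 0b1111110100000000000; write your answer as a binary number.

0b1111110110001000101

0b1011000010111001111 AND 0b1110101111001110101 = 0b1010000010001000101.
Then OR with 0b1111110100000000000.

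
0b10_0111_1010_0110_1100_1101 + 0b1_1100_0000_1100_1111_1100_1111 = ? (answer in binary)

0b1111010000111011010011100

Add column by column in base 2, right to left:
  1+1 = 0 carry 1
  0+1+1 = 0 carry 1
  1+1+1 = 1 carry 1
  1+1+1 = 1 carry 1
  0+0+1 = 1
  0+0 = 0
  1+1 = 0 carry 1
  1+1+1 = 1 carry 1
  0+1+1 = 0 carry 1
  1+1+1 = 1 carry 1
  1+1+1 = 1 carry 1
  0+1+1 = 0 carry 1
  0+0+1 = 1
  1+0 = 1
  0+1 = 1
  1+1 = 0 carry 1
  1+0+1 = 0 carry 1
  1+0+1 = 0 carry 1
  1+0+1 = 0 carry 1
  0+0+1 = 1
  0+0 = 0
  1+0 = 1
  0+1 = 1
  0+1 = 1
  0+1 = 1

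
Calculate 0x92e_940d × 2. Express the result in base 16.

0x125d281a

Multiply each base-16 digit by 2, carrying:
  d×2 = 26 → write a carry 1
  0×2+1 = 1 → write 1
  4×2 = 8 → write 8
  9×2 = 18 → write 2 carry 1
  e×2+1 = 29 → write d carry 1
  2×2+1 = 5 → write 5
  9×2 = 18 → write 2 carry 1
  remaining carry: 1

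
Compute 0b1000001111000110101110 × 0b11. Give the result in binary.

Multiply each base-2 digit by 3, carrying:
  0×3 = 0 → write 0
  1×3 = 3 → write 1 carry 1
  1×3+1 = 4 → write 0 carry 2
  1×3+2 = 5 → write 1 carry 2
  0×3+2 = 2 → write 0 carry 1
  1×3+1 = 4 → write 0 carry 2
  0×3+2 = 2 → write 0 carry 1
  1×3+1 = 4 → write 0 carry 2
  1×3+2 = 5 → write 1 carry 2
  0×3+2 = 2 → write 0 carry 1
  0×3+1 = 1 → write 1
  0×3 = 0 → write 0
  1×3 = 3 → write 1 carry 1
  1×3+1 = 4 → write 0 carry 2
  1×3+2 = 5 → write 1 carry 2
  1×3+2 = 5 → write 1 carry 2
  0×3+2 = 2 → write 0 carry 1
  0×3+1 = 1 → write 1
  0×3 = 0 → write 0
  0×3 = 0 → write 0
  0×3 = 0 → write 0
  1×3 = 3 → write 1 carry 1
  remaining carry: 1

0b11000101101010100001010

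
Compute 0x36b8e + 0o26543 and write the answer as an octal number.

0x36b8e = 0o665616 in octal.
Add column by column in base 8, right to left:
  6+3 = 1 carry 1
  1+4+1 = 6
  6+5 = 3 carry 1
  5+6+1 = 4 carry 1
  6+2+1 = 1 carry 1
  6+0+1 = 7

0o714361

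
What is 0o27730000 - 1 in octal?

0o27727777

The trailing 4 digits are 0, so subtracting 1 borrows through: they become 7 and the next digit up decrements.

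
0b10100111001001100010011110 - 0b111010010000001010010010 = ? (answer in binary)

Subtract column by column in base 2:
  0-0 → 0
  1-1 → 0
  1-0 → 1
  1-0 → 1
  1-1 → 0
  0-0 → 0
  0-0 → 0
  1-1 → 0
  0-0 → 0
  0-1 → 1 (borrow)
  0-0-1 → 1 (borrow)
  1-0-1 → 0
  1-0 → 1
  0-0 → 0
  0-0 → 0
  1-0 → 1
  0-1 → 1 (borrow)
  0-0-1 → 1 (borrow)
  1-0-1 → 0
  1-1 → 0
  1-0 → 1
  0-1 → 1 (borrow)
  0-1-1 → 0 (borrow)
  1-1-1 → 1 (borrow)
  0-0-1 → 1 (borrow)
  1-0-1 → 0

0b1101100111001011000001100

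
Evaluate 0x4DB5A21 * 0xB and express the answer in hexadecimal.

0x356CDF6B

Multiply each base-16 digit by 11, carrying:
  1×11 = 11 → write B
  2×11 = 22 → write 6 carry 1
  A×11+1 = 111 → write F carry 6
  5×11+6 = 61 → write D carry 3
  B×11+3 = 124 → write C carry 7
  D×11+7 = 150 → write 6 carry 9
  4×11+9 = 53 → write 5 carry 3
  remaining carry: 3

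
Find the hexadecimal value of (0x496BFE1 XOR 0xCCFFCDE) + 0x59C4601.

First 0x496BFE1 XOR 0xCCFFCDE = 0x859433F.
Add column by column in base 16, right to left:
  F+1 = 0 carry 1
  3+0+1 = 4
  3+6 = 9
  4+4 = 8
  9+C = 5 carry 1
  5+9+1 = F
  8+5 = D

0xDF58940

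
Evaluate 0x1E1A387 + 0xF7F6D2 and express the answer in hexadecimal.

Add column by column in base 16, right to left:
  7+2 = 9
  8+D = 5 carry 1
  3+6+1 = A
  A+F = 9 carry 1
  1+7+1 = 9
  E+F = D carry 1
  1+0+1 = 2

0x2D99A59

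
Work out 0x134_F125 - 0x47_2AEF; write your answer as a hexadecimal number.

0xEDC636

Subtract column by column in base 16:
  5-F → 6 (borrow)
  2-E-1 → 3 (borrow)
  1-A-1 → 6 (borrow)
  F-2-1 → C
  4-7 → D (borrow)
  3-4-1 → E (borrow)
  1-0-1 → 0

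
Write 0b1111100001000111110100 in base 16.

0x3E11F4

Group the bits into nibbles: 0011 1110 0001 0001 1111 0100 → 3E11F4.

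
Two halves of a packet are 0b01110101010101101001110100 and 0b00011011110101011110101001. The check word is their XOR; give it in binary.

0b01101110100000110111011101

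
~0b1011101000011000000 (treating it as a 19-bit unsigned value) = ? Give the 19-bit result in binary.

0b0100010111100111111

Invert each bit: 1011101000011000000 → 0100010111100111111.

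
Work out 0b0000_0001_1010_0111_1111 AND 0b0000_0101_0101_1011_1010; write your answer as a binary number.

AND bit by bit (1 only where both bits are 1):
  00000001101001111111
& 00000101010110111010
= 00000001000000111010

0b00000001000000111010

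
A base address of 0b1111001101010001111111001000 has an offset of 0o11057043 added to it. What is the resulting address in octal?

0b1111001101010001111111001000 = 0o1715217710 in octal.
Add column by column in base 8, right to left:
  0+3 = 3
  1+4 = 5
  7+0 = 7
  7+7 = 6 carry 1
  1+5+1 = 7
  2+0 = 2
  5+1 = 6
  1+1 = 2
  7+0 = 7
  1+0 = 1

0o1726276753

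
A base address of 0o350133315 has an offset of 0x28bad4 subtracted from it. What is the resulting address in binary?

0o350133315 = 0b11101000001011011011001101 in binary.
0x28bad4 = 0b1010001011101011010100 in binary.
Subtract column by column in base 2:
  1-0 → 1
  0-0 → 0
  1-1 → 0
  1-0 → 1
  0-1 → 1 (borrow)
  0-0-1 → 1 (borrow)
  1-1-1 → 1 (borrow)
  1-1-1 → 1 (borrow)
  0-0-1 → 1 (borrow)
  1-1-1 → 1 (borrow)
  1-0-1 → 0
  0-1 → 1 (borrow)
  1-1-1 → 1 (borrow)
  1-1-1 → 1 (borrow)
  0-0-1 → 1 (borrow)
  1-1-1 → 1 (borrow)
  0-0-1 → 1 (borrow)
  0-0-1 → 1 (borrow)
  0-0-1 → 1 (borrow)
  0-1-1 → 0 (borrow)
  0-0-1 → 1 (borrow)
  1-1-1 → 1 (borrow)
  0-0-1 → 1 (borrow)
  1-0-1 → 0
  1-0 → 1
  1-0 → 1

0b11011101111111101111111001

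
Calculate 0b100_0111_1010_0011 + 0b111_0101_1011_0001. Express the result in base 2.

Add column by column in base 2, right to left:
  1+1 = 0 carry 1
  1+0+1 = 0 carry 1
  0+0+1 = 1
  0+0 = 0
  0+1 = 1
  1+1 = 0 carry 1
  0+0+1 = 1
  1+1 = 0 carry 1
  1+1+1 = 1 carry 1
  1+0+1 = 0 carry 1
  1+1+1 = 1 carry 1
  0+0+1 = 1
  0+1 = 1
  0+1 = 1
  1+1 = 0 carry 1
  final carry 1

0b1011110101010100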